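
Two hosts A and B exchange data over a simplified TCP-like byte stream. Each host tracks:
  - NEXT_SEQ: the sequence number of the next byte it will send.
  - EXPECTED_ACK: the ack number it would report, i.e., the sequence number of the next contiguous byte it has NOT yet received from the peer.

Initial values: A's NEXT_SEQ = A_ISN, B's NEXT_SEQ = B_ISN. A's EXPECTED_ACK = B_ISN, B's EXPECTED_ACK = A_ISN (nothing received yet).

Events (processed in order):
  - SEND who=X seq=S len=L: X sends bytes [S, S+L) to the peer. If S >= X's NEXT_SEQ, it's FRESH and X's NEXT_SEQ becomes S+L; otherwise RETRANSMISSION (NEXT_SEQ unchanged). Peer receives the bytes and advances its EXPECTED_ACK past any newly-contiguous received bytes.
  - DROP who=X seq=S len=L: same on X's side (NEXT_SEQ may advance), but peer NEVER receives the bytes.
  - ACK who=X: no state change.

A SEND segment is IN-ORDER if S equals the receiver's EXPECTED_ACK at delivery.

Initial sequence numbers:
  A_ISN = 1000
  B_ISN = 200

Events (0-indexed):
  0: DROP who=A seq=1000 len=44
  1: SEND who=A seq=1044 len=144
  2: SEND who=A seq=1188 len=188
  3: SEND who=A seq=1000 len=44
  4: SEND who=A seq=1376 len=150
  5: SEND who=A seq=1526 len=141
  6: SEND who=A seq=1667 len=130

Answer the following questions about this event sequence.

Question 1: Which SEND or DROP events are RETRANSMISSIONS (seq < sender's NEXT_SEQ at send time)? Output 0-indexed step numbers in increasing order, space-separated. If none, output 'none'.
Step 0: DROP seq=1000 -> fresh
Step 1: SEND seq=1044 -> fresh
Step 2: SEND seq=1188 -> fresh
Step 3: SEND seq=1000 -> retransmit
Step 4: SEND seq=1376 -> fresh
Step 5: SEND seq=1526 -> fresh
Step 6: SEND seq=1667 -> fresh

Answer: 3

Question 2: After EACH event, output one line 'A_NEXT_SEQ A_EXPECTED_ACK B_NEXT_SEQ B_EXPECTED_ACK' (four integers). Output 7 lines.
1044 200 200 1000
1188 200 200 1000
1376 200 200 1000
1376 200 200 1376
1526 200 200 1526
1667 200 200 1667
1797 200 200 1797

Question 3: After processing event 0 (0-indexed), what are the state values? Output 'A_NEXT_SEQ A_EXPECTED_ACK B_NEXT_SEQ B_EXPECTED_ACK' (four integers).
After event 0: A_seq=1044 A_ack=200 B_seq=200 B_ack=1000

1044 200 200 1000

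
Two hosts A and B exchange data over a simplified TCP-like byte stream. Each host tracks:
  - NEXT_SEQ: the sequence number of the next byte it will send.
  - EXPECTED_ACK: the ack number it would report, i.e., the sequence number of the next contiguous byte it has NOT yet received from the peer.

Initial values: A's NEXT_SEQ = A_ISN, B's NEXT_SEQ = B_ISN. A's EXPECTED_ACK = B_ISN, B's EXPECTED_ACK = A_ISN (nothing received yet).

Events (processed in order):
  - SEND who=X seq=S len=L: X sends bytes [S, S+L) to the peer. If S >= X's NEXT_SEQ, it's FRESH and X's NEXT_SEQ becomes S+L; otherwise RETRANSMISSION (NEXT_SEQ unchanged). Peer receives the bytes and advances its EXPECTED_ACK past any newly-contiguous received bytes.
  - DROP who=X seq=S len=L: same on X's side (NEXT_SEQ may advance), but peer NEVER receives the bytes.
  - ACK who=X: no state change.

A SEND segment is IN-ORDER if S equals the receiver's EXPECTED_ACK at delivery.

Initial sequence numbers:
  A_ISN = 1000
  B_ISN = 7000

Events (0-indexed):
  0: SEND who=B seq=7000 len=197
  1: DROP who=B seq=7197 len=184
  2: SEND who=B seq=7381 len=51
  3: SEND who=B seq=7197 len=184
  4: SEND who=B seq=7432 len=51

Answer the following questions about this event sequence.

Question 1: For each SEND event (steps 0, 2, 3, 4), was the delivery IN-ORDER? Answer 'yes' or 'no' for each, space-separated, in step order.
Step 0: SEND seq=7000 -> in-order
Step 2: SEND seq=7381 -> out-of-order
Step 3: SEND seq=7197 -> in-order
Step 4: SEND seq=7432 -> in-order

Answer: yes no yes yes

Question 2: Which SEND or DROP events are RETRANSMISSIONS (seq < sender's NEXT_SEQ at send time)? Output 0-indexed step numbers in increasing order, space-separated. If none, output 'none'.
Step 0: SEND seq=7000 -> fresh
Step 1: DROP seq=7197 -> fresh
Step 2: SEND seq=7381 -> fresh
Step 3: SEND seq=7197 -> retransmit
Step 4: SEND seq=7432 -> fresh

Answer: 3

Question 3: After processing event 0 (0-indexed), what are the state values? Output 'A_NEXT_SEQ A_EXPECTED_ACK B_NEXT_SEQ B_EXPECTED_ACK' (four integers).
After event 0: A_seq=1000 A_ack=7197 B_seq=7197 B_ack=1000

1000 7197 7197 1000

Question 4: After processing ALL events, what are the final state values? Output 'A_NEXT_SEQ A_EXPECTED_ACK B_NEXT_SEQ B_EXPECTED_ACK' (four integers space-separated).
Answer: 1000 7483 7483 1000

Derivation:
After event 0: A_seq=1000 A_ack=7197 B_seq=7197 B_ack=1000
After event 1: A_seq=1000 A_ack=7197 B_seq=7381 B_ack=1000
After event 2: A_seq=1000 A_ack=7197 B_seq=7432 B_ack=1000
After event 3: A_seq=1000 A_ack=7432 B_seq=7432 B_ack=1000
After event 4: A_seq=1000 A_ack=7483 B_seq=7483 B_ack=1000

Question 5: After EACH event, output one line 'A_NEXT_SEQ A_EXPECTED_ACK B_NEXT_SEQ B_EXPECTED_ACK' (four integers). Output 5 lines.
1000 7197 7197 1000
1000 7197 7381 1000
1000 7197 7432 1000
1000 7432 7432 1000
1000 7483 7483 1000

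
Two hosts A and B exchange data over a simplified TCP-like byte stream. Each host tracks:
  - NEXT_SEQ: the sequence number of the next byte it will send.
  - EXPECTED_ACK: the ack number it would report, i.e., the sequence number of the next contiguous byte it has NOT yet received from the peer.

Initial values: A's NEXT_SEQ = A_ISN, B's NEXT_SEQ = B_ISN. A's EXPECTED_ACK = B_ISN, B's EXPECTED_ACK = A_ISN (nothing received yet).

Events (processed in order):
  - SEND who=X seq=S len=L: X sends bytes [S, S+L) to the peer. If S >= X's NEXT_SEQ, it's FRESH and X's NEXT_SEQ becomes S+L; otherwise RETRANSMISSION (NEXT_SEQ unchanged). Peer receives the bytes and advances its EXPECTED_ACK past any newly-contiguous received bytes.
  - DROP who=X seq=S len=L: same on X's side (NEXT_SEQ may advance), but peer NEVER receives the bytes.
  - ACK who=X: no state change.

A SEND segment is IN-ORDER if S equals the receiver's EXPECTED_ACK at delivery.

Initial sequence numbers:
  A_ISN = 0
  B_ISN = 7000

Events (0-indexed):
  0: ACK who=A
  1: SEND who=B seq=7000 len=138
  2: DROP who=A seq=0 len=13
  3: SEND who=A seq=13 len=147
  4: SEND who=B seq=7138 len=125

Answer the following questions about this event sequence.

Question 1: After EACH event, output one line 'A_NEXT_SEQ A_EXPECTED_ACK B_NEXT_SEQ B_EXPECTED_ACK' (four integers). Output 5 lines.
0 7000 7000 0
0 7138 7138 0
13 7138 7138 0
160 7138 7138 0
160 7263 7263 0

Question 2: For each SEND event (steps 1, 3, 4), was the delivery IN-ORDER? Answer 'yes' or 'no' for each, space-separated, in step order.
Answer: yes no yes

Derivation:
Step 1: SEND seq=7000 -> in-order
Step 3: SEND seq=13 -> out-of-order
Step 4: SEND seq=7138 -> in-order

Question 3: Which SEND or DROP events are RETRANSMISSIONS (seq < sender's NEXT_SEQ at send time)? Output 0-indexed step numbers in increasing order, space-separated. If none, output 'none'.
Step 1: SEND seq=7000 -> fresh
Step 2: DROP seq=0 -> fresh
Step 3: SEND seq=13 -> fresh
Step 4: SEND seq=7138 -> fresh

Answer: none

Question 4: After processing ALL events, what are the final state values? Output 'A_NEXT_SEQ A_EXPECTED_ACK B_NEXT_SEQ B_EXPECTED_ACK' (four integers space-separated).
After event 0: A_seq=0 A_ack=7000 B_seq=7000 B_ack=0
After event 1: A_seq=0 A_ack=7138 B_seq=7138 B_ack=0
After event 2: A_seq=13 A_ack=7138 B_seq=7138 B_ack=0
After event 3: A_seq=160 A_ack=7138 B_seq=7138 B_ack=0
After event 4: A_seq=160 A_ack=7263 B_seq=7263 B_ack=0

Answer: 160 7263 7263 0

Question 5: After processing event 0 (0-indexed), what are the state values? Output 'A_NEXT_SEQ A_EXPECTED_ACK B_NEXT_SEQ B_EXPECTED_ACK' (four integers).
After event 0: A_seq=0 A_ack=7000 B_seq=7000 B_ack=0

0 7000 7000 0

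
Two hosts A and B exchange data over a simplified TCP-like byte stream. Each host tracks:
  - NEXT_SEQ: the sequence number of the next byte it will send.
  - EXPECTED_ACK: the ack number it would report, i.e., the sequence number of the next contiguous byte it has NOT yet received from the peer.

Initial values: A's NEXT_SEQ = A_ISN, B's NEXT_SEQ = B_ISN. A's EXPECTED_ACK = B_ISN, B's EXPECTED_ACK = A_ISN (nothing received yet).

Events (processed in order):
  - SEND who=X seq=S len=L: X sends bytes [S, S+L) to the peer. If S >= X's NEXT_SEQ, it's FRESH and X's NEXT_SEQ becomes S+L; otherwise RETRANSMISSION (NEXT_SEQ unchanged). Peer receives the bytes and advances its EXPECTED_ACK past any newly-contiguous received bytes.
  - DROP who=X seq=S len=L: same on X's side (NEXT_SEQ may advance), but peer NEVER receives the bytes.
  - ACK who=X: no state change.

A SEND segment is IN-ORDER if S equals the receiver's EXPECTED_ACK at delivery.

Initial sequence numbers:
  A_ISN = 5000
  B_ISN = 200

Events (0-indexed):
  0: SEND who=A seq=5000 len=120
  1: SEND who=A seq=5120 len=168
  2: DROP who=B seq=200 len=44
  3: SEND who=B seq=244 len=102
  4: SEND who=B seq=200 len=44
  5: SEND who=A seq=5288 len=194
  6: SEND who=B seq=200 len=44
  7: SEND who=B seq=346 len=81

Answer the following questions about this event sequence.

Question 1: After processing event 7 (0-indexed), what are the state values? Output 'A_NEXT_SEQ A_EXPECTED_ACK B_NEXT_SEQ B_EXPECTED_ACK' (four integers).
After event 0: A_seq=5120 A_ack=200 B_seq=200 B_ack=5120
After event 1: A_seq=5288 A_ack=200 B_seq=200 B_ack=5288
After event 2: A_seq=5288 A_ack=200 B_seq=244 B_ack=5288
After event 3: A_seq=5288 A_ack=200 B_seq=346 B_ack=5288
After event 4: A_seq=5288 A_ack=346 B_seq=346 B_ack=5288
After event 5: A_seq=5482 A_ack=346 B_seq=346 B_ack=5482
After event 6: A_seq=5482 A_ack=346 B_seq=346 B_ack=5482
After event 7: A_seq=5482 A_ack=427 B_seq=427 B_ack=5482

5482 427 427 5482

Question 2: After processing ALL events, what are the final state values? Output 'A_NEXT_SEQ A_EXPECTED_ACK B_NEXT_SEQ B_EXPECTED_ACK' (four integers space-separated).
After event 0: A_seq=5120 A_ack=200 B_seq=200 B_ack=5120
After event 1: A_seq=5288 A_ack=200 B_seq=200 B_ack=5288
After event 2: A_seq=5288 A_ack=200 B_seq=244 B_ack=5288
After event 3: A_seq=5288 A_ack=200 B_seq=346 B_ack=5288
After event 4: A_seq=5288 A_ack=346 B_seq=346 B_ack=5288
After event 5: A_seq=5482 A_ack=346 B_seq=346 B_ack=5482
After event 6: A_seq=5482 A_ack=346 B_seq=346 B_ack=5482
After event 7: A_seq=5482 A_ack=427 B_seq=427 B_ack=5482

Answer: 5482 427 427 5482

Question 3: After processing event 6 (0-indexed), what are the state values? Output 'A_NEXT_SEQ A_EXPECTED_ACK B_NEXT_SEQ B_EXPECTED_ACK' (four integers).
After event 0: A_seq=5120 A_ack=200 B_seq=200 B_ack=5120
After event 1: A_seq=5288 A_ack=200 B_seq=200 B_ack=5288
After event 2: A_seq=5288 A_ack=200 B_seq=244 B_ack=5288
After event 3: A_seq=5288 A_ack=200 B_seq=346 B_ack=5288
After event 4: A_seq=5288 A_ack=346 B_seq=346 B_ack=5288
After event 5: A_seq=5482 A_ack=346 B_seq=346 B_ack=5482
After event 6: A_seq=5482 A_ack=346 B_seq=346 B_ack=5482

5482 346 346 5482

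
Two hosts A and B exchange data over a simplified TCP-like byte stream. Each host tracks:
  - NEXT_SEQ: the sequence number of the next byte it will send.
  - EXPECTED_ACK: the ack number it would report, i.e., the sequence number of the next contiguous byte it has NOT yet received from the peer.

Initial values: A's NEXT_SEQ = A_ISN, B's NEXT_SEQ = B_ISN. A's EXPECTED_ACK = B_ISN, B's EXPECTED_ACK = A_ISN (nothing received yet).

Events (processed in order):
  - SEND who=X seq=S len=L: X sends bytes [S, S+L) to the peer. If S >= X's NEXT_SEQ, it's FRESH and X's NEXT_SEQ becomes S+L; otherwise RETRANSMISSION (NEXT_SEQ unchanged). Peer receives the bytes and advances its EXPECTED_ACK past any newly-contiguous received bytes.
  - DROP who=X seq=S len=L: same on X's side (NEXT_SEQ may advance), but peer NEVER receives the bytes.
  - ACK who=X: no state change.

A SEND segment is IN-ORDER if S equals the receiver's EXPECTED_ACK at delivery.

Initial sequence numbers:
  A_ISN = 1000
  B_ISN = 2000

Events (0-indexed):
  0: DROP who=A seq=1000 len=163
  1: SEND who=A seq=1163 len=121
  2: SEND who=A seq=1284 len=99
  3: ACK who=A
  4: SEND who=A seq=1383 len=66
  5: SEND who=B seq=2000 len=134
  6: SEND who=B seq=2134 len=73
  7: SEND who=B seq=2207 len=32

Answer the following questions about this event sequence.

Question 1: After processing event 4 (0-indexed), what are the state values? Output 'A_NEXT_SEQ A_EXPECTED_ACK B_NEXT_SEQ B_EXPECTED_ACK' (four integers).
After event 0: A_seq=1163 A_ack=2000 B_seq=2000 B_ack=1000
After event 1: A_seq=1284 A_ack=2000 B_seq=2000 B_ack=1000
After event 2: A_seq=1383 A_ack=2000 B_seq=2000 B_ack=1000
After event 3: A_seq=1383 A_ack=2000 B_seq=2000 B_ack=1000
After event 4: A_seq=1449 A_ack=2000 B_seq=2000 B_ack=1000

1449 2000 2000 1000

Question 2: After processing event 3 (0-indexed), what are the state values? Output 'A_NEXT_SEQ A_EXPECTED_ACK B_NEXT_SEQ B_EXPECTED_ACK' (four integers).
After event 0: A_seq=1163 A_ack=2000 B_seq=2000 B_ack=1000
After event 1: A_seq=1284 A_ack=2000 B_seq=2000 B_ack=1000
After event 2: A_seq=1383 A_ack=2000 B_seq=2000 B_ack=1000
After event 3: A_seq=1383 A_ack=2000 B_seq=2000 B_ack=1000

1383 2000 2000 1000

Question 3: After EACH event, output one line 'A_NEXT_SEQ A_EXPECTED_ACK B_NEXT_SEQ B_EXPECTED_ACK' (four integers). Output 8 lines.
1163 2000 2000 1000
1284 2000 2000 1000
1383 2000 2000 1000
1383 2000 2000 1000
1449 2000 2000 1000
1449 2134 2134 1000
1449 2207 2207 1000
1449 2239 2239 1000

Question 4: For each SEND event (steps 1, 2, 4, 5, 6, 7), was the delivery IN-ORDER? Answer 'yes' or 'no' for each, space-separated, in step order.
Step 1: SEND seq=1163 -> out-of-order
Step 2: SEND seq=1284 -> out-of-order
Step 4: SEND seq=1383 -> out-of-order
Step 5: SEND seq=2000 -> in-order
Step 6: SEND seq=2134 -> in-order
Step 7: SEND seq=2207 -> in-order

Answer: no no no yes yes yes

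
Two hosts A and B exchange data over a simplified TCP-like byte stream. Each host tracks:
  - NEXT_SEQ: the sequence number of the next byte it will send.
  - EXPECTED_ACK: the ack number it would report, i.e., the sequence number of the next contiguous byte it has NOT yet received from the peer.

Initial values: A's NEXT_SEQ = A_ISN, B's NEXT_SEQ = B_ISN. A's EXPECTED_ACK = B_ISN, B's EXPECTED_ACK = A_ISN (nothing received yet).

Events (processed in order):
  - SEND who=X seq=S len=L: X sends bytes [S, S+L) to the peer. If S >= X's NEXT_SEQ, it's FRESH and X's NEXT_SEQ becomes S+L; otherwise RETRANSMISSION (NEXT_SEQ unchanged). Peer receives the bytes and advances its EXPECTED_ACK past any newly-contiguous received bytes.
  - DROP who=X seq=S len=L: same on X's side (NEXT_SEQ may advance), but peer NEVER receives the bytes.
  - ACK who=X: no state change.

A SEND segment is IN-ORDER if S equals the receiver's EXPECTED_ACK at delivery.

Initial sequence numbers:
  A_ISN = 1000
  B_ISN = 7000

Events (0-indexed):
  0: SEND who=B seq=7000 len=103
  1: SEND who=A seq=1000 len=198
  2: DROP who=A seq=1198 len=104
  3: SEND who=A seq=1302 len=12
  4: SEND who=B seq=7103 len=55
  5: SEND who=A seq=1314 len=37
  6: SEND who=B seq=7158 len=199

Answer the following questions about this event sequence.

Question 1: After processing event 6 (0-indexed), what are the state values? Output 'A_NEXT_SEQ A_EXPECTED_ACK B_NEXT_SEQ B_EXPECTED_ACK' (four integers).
After event 0: A_seq=1000 A_ack=7103 B_seq=7103 B_ack=1000
After event 1: A_seq=1198 A_ack=7103 B_seq=7103 B_ack=1198
After event 2: A_seq=1302 A_ack=7103 B_seq=7103 B_ack=1198
After event 3: A_seq=1314 A_ack=7103 B_seq=7103 B_ack=1198
After event 4: A_seq=1314 A_ack=7158 B_seq=7158 B_ack=1198
After event 5: A_seq=1351 A_ack=7158 B_seq=7158 B_ack=1198
After event 6: A_seq=1351 A_ack=7357 B_seq=7357 B_ack=1198

1351 7357 7357 1198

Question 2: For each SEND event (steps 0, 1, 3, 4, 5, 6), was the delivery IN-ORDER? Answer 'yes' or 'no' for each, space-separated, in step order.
Step 0: SEND seq=7000 -> in-order
Step 1: SEND seq=1000 -> in-order
Step 3: SEND seq=1302 -> out-of-order
Step 4: SEND seq=7103 -> in-order
Step 5: SEND seq=1314 -> out-of-order
Step 6: SEND seq=7158 -> in-order

Answer: yes yes no yes no yes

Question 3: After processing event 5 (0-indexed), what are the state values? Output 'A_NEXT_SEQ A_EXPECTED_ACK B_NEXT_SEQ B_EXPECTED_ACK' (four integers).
After event 0: A_seq=1000 A_ack=7103 B_seq=7103 B_ack=1000
After event 1: A_seq=1198 A_ack=7103 B_seq=7103 B_ack=1198
After event 2: A_seq=1302 A_ack=7103 B_seq=7103 B_ack=1198
After event 3: A_seq=1314 A_ack=7103 B_seq=7103 B_ack=1198
After event 4: A_seq=1314 A_ack=7158 B_seq=7158 B_ack=1198
After event 5: A_seq=1351 A_ack=7158 B_seq=7158 B_ack=1198

1351 7158 7158 1198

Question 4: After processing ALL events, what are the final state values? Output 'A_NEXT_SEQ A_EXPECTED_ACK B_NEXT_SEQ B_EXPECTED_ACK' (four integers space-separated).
After event 0: A_seq=1000 A_ack=7103 B_seq=7103 B_ack=1000
After event 1: A_seq=1198 A_ack=7103 B_seq=7103 B_ack=1198
After event 2: A_seq=1302 A_ack=7103 B_seq=7103 B_ack=1198
After event 3: A_seq=1314 A_ack=7103 B_seq=7103 B_ack=1198
After event 4: A_seq=1314 A_ack=7158 B_seq=7158 B_ack=1198
After event 5: A_seq=1351 A_ack=7158 B_seq=7158 B_ack=1198
After event 6: A_seq=1351 A_ack=7357 B_seq=7357 B_ack=1198

Answer: 1351 7357 7357 1198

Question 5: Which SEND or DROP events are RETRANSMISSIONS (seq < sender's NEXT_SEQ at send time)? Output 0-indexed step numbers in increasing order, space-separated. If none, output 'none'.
Step 0: SEND seq=7000 -> fresh
Step 1: SEND seq=1000 -> fresh
Step 2: DROP seq=1198 -> fresh
Step 3: SEND seq=1302 -> fresh
Step 4: SEND seq=7103 -> fresh
Step 5: SEND seq=1314 -> fresh
Step 6: SEND seq=7158 -> fresh

Answer: none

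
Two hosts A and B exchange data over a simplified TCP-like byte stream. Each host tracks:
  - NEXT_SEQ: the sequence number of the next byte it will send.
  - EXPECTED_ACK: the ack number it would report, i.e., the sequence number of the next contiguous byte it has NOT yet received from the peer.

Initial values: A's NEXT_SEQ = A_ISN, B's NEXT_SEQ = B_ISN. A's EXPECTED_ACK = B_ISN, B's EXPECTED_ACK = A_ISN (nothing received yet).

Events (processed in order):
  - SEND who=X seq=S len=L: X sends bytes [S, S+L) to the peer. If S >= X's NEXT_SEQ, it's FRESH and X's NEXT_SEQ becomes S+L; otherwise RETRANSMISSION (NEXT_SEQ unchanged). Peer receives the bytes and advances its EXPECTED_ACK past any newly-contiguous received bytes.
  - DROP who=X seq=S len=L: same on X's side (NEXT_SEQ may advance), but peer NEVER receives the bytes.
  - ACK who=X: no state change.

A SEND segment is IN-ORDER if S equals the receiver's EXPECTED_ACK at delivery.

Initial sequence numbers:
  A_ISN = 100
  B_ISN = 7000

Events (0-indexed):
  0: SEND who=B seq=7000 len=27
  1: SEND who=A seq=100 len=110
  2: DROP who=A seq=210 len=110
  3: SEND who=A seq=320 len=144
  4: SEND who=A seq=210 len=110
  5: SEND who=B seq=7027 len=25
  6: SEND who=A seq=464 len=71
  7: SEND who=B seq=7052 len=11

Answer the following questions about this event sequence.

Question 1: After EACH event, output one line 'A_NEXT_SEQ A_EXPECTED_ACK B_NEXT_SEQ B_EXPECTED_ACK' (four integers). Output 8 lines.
100 7027 7027 100
210 7027 7027 210
320 7027 7027 210
464 7027 7027 210
464 7027 7027 464
464 7052 7052 464
535 7052 7052 535
535 7063 7063 535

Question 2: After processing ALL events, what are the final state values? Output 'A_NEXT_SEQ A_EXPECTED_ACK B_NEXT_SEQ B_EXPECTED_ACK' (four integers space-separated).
After event 0: A_seq=100 A_ack=7027 B_seq=7027 B_ack=100
After event 1: A_seq=210 A_ack=7027 B_seq=7027 B_ack=210
After event 2: A_seq=320 A_ack=7027 B_seq=7027 B_ack=210
After event 3: A_seq=464 A_ack=7027 B_seq=7027 B_ack=210
After event 4: A_seq=464 A_ack=7027 B_seq=7027 B_ack=464
After event 5: A_seq=464 A_ack=7052 B_seq=7052 B_ack=464
After event 6: A_seq=535 A_ack=7052 B_seq=7052 B_ack=535
After event 7: A_seq=535 A_ack=7063 B_seq=7063 B_ack=535

Answer: 535 7063 7063 535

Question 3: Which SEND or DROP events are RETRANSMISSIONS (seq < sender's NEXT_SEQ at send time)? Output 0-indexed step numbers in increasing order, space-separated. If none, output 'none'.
Answer: 4

Derivation:
Step 0: SEND seq=7000 -> fresh
Step 1: SEND seq=100 -> fresh
Step 2: DROP seq=210 -> fresh
Step 3: SEND seq=320 -> fresh
Step 4: SEND seq=210 -> retransmit
Step 5: SEND seq=7027 -> fresh
Step 6: SEND seq=464 -> fresh
Step 7: SEND seq=7052 -> fresh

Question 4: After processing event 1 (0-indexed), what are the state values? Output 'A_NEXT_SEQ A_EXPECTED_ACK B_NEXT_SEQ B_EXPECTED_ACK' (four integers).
After event 0: A_seq=100 A_ack=7027 B_seq=7027 B_ack=100
After event 1: A_seq=210 A_ack=7027 B_seq=7027 B_ack=210

210 7027 7027 210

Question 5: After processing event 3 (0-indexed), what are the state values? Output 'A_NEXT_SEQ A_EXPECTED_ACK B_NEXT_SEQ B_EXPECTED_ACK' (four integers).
After event 0: A_seq=100 A_ack=7027 B_seq=7027 B_ack=100
After event 1: A_seq=210 A_ack=7027 B_seq=7027 B_ack=210
After event 2: A_seq=320 A_ack=7027 B_seq=7027 B_ack=210
After event 3: A_seq=464 A_ack=7027 B_seq=7027 B_ack=210

464 7027 7027 210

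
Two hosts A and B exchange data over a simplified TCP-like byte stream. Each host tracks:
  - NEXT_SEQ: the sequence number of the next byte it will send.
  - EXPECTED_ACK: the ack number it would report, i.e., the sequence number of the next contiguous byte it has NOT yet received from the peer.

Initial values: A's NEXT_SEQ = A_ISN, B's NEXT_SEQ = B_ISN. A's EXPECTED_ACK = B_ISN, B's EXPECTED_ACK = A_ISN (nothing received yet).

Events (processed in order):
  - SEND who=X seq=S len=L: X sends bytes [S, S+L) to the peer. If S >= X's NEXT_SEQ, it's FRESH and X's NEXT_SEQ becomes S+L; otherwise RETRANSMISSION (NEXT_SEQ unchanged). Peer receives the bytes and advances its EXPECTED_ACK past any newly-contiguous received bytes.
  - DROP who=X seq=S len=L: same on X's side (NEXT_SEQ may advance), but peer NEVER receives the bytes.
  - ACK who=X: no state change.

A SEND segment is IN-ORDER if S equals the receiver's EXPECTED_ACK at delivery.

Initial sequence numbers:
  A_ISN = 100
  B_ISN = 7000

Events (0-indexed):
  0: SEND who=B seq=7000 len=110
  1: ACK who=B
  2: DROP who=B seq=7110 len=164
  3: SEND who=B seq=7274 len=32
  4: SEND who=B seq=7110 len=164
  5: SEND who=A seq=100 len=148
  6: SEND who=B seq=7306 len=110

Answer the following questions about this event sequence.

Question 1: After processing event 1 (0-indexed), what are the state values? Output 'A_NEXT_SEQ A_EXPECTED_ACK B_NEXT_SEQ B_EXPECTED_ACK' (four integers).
After event 0: A_seq=100 A_ack=7110 B_seq=7110 B_ack=100
After event 1: A_seq=100 A_ack=7110 B_seq=7110 B_ack=100

100 7110 7110 100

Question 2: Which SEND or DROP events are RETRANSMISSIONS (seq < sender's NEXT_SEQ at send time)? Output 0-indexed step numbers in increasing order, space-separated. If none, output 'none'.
Step 0: SEND seq=7000 -> fresh
Step 2: DROP seq=7110 -> fresh
Step 3: SEND seq=7274 -> fresh
Step 4: SEND seq=7110 -> retransmit
Step 5: SEND seq=100 -> fresh
Step 6: SEND seq=7306 -> fresh

Answer: 4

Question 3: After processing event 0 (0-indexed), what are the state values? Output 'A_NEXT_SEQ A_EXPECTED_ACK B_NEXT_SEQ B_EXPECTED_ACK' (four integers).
After event 0: A_seq=100 A_ack=7110 B_seq=7110 B_ack=100

100 7110 7110 100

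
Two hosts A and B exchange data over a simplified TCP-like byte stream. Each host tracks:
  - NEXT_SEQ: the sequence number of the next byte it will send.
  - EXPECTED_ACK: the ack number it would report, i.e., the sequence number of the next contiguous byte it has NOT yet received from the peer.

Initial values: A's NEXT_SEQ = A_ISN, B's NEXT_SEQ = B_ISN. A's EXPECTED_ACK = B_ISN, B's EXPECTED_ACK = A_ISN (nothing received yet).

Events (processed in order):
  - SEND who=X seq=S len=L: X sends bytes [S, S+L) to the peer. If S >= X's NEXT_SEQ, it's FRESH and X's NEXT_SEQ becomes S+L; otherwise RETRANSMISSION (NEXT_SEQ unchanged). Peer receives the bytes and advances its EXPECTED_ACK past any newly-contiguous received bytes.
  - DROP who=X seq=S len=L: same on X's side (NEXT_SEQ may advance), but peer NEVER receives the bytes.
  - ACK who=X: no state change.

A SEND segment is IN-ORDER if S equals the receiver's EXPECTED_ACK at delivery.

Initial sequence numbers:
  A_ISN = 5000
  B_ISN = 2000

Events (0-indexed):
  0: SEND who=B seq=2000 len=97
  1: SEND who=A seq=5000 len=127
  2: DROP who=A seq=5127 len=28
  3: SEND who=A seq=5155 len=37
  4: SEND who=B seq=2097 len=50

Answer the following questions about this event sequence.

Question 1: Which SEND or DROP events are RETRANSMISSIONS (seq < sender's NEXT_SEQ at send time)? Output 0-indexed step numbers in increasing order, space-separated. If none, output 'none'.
Answer: none

Derivation:
Step 0: SEND seq=2000 -> fresh
Step 1: SEND seq=5000 -> fresh
Step 2: DROP seq=5127 -> fresh
Step 3: SEND seq=5155 -> fresh
Step 4: SEND seq=2097 -> fresh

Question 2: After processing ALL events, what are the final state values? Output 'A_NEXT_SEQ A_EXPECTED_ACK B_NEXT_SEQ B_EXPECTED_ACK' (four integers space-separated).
After event 0: A_seq=5000 A_ack=2097 B_seq=2097 B_ack=5000
After event 1: A_seq=5127 A_ack=2097 B_seq=2097 B_ack=5127
After event 2: A_seq=5155 A_ack=2097 B_seq=2097 B_ack=5127
After event 3: A_seq=5192 A_ack=2097 B_seq=2097 B_ack=5127
After event 4: A_seq=5192 A_ack=2147 B_seq=2147 B_ack=5127

Answer: 5192 2147 2147 5127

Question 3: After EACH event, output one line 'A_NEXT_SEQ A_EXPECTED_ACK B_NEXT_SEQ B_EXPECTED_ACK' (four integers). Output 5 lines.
5000 2097 2097 5000
5127 2097 2097 5127
5155 2097 2097 5127
5192 2097 2097 5127
5192 2147 2147 5127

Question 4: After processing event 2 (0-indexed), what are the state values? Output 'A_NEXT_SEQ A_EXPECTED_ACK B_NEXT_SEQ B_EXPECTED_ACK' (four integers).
After event 0: A_seq=5000 A_ack=2097 B_seq=2097 B_ack=5000
After event 1: A_seq=5127 A_ack=2097 B_seq=2097 B_ack=5127
After event 2: A_seq=5155 A_ack=2097 B_seq=2097 B_ack=5127

5155 2097 2097 5127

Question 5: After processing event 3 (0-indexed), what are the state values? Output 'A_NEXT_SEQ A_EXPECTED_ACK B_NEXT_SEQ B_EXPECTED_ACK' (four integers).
After event 0: A_seq=5000 A_ack=2097 B_seq=2097 B_ack=5000
After event 1: A_seq=5127 A_ack=2097 B_seq=2097 B_ack=5127
After event 2: A_seq=5155 A_ack=2097 B_seq=2097 B_ack=5127
After event 3: A_seq=5192 A_ack=2097 B_seq=2097 B_ack=5127

5192 2097 2097 5127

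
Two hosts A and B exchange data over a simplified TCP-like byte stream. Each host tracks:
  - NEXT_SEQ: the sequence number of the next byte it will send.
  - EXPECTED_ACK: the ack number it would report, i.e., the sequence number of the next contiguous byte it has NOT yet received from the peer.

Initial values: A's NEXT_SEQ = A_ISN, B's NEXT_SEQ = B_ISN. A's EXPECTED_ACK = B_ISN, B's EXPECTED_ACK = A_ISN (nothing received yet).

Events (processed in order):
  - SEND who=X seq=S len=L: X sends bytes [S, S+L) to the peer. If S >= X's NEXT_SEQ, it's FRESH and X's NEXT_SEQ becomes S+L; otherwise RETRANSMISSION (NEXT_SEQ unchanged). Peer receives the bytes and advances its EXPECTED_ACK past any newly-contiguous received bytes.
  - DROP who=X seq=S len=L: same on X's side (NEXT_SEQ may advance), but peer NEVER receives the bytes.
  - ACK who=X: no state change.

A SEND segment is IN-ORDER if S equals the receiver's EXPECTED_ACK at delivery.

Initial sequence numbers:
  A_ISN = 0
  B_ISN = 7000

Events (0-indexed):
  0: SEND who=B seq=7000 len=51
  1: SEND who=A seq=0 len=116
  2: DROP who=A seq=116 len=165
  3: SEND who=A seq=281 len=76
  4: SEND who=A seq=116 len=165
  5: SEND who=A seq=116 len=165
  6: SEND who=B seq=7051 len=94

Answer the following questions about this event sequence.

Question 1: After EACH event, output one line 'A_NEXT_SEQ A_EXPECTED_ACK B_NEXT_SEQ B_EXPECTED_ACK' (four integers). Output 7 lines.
0 7051 7051 0
116 7051 7051 116
281 7051 7051 116
357 7051 7051 116
357 7051 7051 357
357 7051 7051 357
357 7145 7145 357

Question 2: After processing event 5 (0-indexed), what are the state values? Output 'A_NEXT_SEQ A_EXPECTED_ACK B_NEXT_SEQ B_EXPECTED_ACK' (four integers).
After event 0: A_seq=0 A_ack=7051 B_seq=7051 B_ack=0
After event 1: A_seq=116 A_ack=7051 B_seq=7051 B_ack=116
After event 2: A_seq=281 A_ack=7051 B_seq=7051 B_ack=116
After event 3: A_seq=357 A_ack=7051 B_seq=7051 B_ack=116
After event 4: A_seq=357 A_ack=7051 B_seq=7051 B_ack=357
After event 5: A_seq=357 A_ack=7051 B_seq=7051 B_ack=357

357 7051 7051 357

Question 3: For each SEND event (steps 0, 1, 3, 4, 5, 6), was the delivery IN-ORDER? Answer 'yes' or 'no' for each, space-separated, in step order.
Step 0: SEND seq=7000 -> in-order
Step 1: SEND seq=0 -> in-order
Step 3: SEND seq=281 -> out-of-order
Step 4: SEND seq=116 -> in-order
Step 5: SEND seq=116 -> out-of-order
Step 6: SEND seq=7051 -> in-order

Answer: yes yes no yes no yes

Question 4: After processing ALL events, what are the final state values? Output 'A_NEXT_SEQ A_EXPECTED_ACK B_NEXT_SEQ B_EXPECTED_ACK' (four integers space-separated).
After event 0: A_seq=0 A_ack=7051 B_seq=7051 B_ack=0
After event 1: A_seq=116 A_ack=7051 B_seq=7051 B_ack=116
After event 2: A_seq=281 A_ack=7051 B_seq=7051 B_ack=116
After event 3: A_seq=357 A_ack=7051 B_seq=7051 B_ack=116
After event 4: A_seq=357 A_ack=7051 B_seq=7051 B_ack=357
After event 5: A_seq=357 A_ack=7051 B_seq=7051 B_ack=357
After event 6: A_seq=357 A_ack=7145 B_seq=7145 B_ack=357

Answer: 357 7145 7145 357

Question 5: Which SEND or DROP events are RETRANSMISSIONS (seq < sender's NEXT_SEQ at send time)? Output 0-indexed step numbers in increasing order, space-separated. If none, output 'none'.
Step 0: SEND seq=7000 -> fresh
Step 1: SEND seq=0 -> fresh
Step 2: DROP seq=116 -> fresh
Step 3: SEND seq=281 -> fresh
Step 4: SEND seq=116 -> retransmit
Step 5: SEND seq=116 -> retransmit
Step 6: SEND seq=7051 -> fresh

Answer: 4 5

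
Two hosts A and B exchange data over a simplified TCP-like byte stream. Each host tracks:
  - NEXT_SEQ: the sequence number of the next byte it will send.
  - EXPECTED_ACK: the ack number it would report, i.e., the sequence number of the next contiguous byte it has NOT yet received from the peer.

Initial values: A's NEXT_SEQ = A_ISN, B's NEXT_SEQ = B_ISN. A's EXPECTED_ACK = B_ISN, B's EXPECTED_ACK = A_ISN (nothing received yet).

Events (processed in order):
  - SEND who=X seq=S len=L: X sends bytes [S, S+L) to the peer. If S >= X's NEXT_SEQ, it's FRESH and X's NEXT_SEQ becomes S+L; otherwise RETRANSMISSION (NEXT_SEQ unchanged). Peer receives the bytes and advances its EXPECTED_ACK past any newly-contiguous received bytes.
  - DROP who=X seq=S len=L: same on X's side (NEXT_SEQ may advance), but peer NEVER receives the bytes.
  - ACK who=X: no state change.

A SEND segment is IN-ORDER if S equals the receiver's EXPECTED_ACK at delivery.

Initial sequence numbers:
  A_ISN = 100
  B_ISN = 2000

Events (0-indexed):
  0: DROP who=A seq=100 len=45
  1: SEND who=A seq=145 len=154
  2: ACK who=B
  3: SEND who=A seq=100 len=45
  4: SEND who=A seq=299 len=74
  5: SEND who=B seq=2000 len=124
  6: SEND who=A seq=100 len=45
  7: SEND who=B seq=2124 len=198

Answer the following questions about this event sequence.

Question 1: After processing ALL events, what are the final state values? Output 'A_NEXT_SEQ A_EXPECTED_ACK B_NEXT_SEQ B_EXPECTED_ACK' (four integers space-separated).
After event 0: A_seq=145 A_ack=2000 B_seq=2000 B_ack=100
After event 1: A_seq=299 A_ack=2000 B_seq=2000 B_ack=100
After event 2: A_seq=299 A_ack=2000 B_seq=2000 B_ack=100
After event 3: A_seq=299 A_ack=2000 B_seq=2000 B_ack=299
After event 4: A_seq=373 A_ack=2000 B_seq=2000 B_ack=373
After event 5: A_seq=373 A_ack=2124 B_seq=2124 B_ack=373
After event 6: A_seq=373 A_ack=2124 B_seq=2124 B_ack=373
After event 7: A_seq=373 A_ack=2322 B_seq=2322 B_ack=373

Answer: 373 2322 2322 373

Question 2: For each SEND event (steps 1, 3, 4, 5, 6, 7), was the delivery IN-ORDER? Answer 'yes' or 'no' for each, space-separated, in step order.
Step 1: SEND seq=145 -> out-of-order
Step 3: SEND seq=100 -> in-order
Step 4: SEND seq=299 -> in-order
Step 5: SEND seq=2000 -> in-order
Step 6: SEND seq=100 -> out-of-order
Step 7: SEND seq=2124 -> in-order

Answer: no yes yes yes no yes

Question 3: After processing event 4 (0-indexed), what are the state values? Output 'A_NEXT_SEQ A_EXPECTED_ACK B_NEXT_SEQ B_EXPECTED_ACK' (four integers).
After event 0: A_seq=145 A_ack=2000 B_seq=2000 B_ack=100
After event 1: A_seq=299 A_ack=2000 B_seq=2000 B_ack=100
After event 2: A_seq=299 A_ack=2000 B_seq=2000 B_ack=100
After event 3: A_seq=299 A_ack=2000 B_seq=2000 B_ack=299
After event 4: A_seq=373 A_ack=2000 B_seq=2000 B_ack=373

373 2000 2000 373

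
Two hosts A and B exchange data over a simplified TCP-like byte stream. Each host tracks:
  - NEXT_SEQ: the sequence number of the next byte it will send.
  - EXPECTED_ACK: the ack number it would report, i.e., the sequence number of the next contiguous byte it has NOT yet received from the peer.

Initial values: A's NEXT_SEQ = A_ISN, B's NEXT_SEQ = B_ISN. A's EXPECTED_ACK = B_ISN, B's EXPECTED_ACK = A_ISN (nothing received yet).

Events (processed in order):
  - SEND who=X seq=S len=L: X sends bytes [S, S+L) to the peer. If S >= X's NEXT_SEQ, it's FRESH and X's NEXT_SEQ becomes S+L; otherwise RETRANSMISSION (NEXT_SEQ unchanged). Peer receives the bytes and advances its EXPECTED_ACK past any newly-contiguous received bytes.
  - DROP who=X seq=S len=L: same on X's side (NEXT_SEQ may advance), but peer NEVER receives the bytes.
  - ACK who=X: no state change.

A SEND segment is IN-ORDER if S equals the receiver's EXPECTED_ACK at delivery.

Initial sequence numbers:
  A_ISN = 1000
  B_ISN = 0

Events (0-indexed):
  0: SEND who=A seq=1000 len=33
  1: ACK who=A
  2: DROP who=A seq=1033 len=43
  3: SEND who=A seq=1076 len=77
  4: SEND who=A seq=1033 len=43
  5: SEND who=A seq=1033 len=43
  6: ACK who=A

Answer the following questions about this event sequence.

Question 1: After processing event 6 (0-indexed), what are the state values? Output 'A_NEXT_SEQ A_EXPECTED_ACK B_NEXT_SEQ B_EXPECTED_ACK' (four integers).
After event 0: A_seq=1033 A_ack=0 B_seq=0 B_ack=1033
After event 1: A_seq=1033 A_ack=0 B_seq=0 B_ack=1033
After event 2: A_seq=1076 A_ack=0 B_seq=0 B_ack=1033
After event 3: A_seq=1153 A_ack=0 B_seq=0 B_ack=1033
After event 4: A_seq=1153 A_ack=0 B_seq=0 B_ack=1153
After event 5: A_seq=1153 A_ack=0 B_seq=0 B_ack=1153
After event 6: A_seq=1153 A_ack=0 B_seq=0 B_ack=1153

1153 0 0 1153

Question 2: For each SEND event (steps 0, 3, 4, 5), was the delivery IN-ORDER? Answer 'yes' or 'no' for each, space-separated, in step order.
Answer: yes no yes no

Derivation:
Step 0: SEND seq=1000 -> in-order
Step 3: SEND seq=1076 -> out-of-order
Step 4: SEND seq=1033 -> in-order
Step 5: SEND seq=1033 -> out-of-order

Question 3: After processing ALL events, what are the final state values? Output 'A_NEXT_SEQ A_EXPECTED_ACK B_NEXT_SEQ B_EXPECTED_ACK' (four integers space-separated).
Answer: 1153 0 0 1153

Derivation:
After event 0: A_seq=1033 A_ack=0 B_seq=0 B_ack=1033
After event 1: A_seq=1033 A_ack=0 B_seq=0 B_ack=1033
After event 2: A_seq=1076 A_ack=0 B_seq=0 B_ack=1033
After event 3: A_seq=1153 A_ack=0 B_seq=0 B_ack=1033
After event 4: A_seq=1153 A_ack=0 B_seq=0 B_ack=1153
After event 5: A_seq=1153 A_ack=0 B_seq=0 B_ack=1153
After event 6: A_seq=1153 A_ack=0 B_seq=0 B_ack=1153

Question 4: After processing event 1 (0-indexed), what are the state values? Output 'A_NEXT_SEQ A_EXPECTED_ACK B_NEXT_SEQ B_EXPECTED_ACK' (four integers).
After event 0: A_seq=1033 A_ack=0 B_seq=0 B_ack=1033
After event 1: A_seq=1033 A_ack=0 B_seq=0 B_ack=1033

1033 0 0 1033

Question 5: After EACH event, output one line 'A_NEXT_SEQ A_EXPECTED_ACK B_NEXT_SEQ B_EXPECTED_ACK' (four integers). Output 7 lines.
1033 0 0 1033
1033 0 0 1033
1076 0 0 1033
1153 0 0 1033
1153 0 0 1153
1153 0 0 1153
1153 0 0 1153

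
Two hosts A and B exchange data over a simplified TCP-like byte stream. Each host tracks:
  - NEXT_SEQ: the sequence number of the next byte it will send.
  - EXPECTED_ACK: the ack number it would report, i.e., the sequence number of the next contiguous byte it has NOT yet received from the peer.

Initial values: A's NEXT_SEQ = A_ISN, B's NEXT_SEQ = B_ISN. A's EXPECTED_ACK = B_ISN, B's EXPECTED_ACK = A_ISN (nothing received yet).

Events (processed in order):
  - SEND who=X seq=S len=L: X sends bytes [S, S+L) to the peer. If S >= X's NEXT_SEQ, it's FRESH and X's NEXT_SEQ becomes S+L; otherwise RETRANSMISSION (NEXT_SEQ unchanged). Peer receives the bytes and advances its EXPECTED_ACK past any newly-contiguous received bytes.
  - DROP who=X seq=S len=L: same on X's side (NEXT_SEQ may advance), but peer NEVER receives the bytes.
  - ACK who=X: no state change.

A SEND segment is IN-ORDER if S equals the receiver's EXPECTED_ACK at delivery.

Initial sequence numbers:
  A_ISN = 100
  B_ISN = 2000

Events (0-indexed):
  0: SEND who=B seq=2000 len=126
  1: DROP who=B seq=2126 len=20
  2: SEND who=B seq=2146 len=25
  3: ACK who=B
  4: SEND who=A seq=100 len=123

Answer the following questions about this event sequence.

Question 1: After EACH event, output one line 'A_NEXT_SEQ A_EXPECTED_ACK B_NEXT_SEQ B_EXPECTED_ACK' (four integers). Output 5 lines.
100 2126 2126 100
100 2126 2146 100
100 2126 2171 100
100 2126 2171 100
223 2126 2171 223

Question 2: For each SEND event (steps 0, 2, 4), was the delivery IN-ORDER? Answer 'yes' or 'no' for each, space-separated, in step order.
Step 0: SEND seq=2000 -> in-order
Step 2: SEND seq=2146 -> out-of-order
Step 4: SEND seq=100 -> in-order

Answer: yes no yes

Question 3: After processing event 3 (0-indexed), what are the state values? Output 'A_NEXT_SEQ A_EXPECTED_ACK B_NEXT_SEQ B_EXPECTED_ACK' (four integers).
After event 0: A_seq=100 A_ack=2126 B_seq=2126 B_ack=100
After event 1: A_seq=100 A_ack=2126 B_seq=2146 B_ack=100
After event 2: A_seq=100 A_ack=2126 B_seq=2171 B_ack=100
After event 3: A_seq=100 A_ack=2126 B_seq=2171 B_ack=100

100 2126 2171 100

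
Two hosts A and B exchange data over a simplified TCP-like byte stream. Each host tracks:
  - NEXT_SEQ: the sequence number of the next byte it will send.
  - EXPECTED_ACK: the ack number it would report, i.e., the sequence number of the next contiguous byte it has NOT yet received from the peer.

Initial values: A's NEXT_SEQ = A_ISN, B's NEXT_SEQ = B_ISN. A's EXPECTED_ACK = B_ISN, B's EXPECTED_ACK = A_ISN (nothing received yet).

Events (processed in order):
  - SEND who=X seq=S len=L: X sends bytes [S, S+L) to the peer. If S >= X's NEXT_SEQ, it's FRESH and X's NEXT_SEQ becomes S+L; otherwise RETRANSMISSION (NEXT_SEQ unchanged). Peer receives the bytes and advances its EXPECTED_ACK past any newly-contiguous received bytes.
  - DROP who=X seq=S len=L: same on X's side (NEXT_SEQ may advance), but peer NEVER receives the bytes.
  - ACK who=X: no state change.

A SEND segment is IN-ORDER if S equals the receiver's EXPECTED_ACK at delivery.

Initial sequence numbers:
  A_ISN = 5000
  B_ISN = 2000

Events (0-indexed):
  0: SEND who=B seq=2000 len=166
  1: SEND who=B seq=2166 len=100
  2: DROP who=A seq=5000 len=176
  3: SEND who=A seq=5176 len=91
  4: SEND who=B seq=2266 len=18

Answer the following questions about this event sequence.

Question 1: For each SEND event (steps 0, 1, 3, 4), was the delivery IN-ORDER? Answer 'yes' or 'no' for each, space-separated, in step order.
Step 0: SEND seq=2000 -> in-order
Step 1: SEND seq=2166 -> in-order
Step 3: SEND seq=5176 -> out-of-order
Step 4: SEND seq=2266 -> in-order

Answer: yes yes no yes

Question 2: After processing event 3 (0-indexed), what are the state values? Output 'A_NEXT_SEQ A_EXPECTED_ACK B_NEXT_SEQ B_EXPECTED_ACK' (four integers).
After event 0: A_seq=5000 A_ack=2166 B_seq=2166 B_ack=5000
After event 1: A_seq=5000 A_ack=2266 B_seq=2266 B_ack=5000
After event 2: A_seq=5176 A_ack=2266 B_seq=2266 B_ack=5000
After event 3: A_seq=5267 A_ack=2266 B_seq=2266 B_ack=5000

5267 2266 2266 5000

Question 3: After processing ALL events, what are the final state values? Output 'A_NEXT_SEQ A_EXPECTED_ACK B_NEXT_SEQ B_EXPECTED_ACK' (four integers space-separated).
Answer: 5267 2284 2284 5000

Derivation:
After event 0: A_seq=5000 A_ack=2166 B_seq=2166 B_ack=5000
After event 1: A_seq=5000 A_ack=2266 B_seq=2266 B_ack=5000
After event 2: A_seq=5176 A_ack=2266 B_seq=2266 B_ack=5000
After event 3: A_seq=5267 A_ack=2266 B_seq=2266 B_ack=5000
After event 4: A_seq=5267 A_ack=2284 B_seq=2284 B_ack=5000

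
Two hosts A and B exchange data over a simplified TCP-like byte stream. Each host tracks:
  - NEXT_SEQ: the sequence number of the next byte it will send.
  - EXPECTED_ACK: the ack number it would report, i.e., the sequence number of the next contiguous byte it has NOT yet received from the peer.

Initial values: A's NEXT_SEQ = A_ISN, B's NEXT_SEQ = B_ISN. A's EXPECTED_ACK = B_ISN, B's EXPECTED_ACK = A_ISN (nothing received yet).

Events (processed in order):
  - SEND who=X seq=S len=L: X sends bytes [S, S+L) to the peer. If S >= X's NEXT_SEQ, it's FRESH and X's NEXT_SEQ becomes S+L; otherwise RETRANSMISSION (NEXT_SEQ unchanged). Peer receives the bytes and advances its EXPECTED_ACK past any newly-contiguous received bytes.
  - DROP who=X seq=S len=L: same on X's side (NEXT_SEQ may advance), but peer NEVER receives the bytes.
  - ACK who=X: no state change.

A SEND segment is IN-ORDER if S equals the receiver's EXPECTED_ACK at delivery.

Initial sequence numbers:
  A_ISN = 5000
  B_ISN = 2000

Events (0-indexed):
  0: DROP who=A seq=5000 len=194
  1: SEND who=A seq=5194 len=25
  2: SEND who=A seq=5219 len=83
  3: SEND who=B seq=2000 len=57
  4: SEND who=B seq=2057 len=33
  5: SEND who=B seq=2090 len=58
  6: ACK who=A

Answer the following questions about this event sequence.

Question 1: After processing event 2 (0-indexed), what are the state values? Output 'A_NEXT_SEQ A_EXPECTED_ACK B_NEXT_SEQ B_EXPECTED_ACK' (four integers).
After event 0: A_seq=5194 A_ack=2000 B_seq=2000 B_ack=5000
After event 1: A_seq=5219 A_ack=2000 B_seq=2000 B_ack=5000
After event 2: A_seq=5302 A_ack=2000 B_seq=2000 B_ack=5000

5302 2000 2000 5000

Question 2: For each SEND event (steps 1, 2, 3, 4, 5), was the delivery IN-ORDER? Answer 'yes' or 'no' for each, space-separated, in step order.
Step 1: SEND seq=5194 -> out-of-order
Step 2: SEND seq=5219 -> out-of-order
Step 3: SEND seq=2000 -> in-order
Step 4: SEND seq=2057 -> in-order
Step 5: SEND seq=2090 -> in-order

Answer: no no yes yes yes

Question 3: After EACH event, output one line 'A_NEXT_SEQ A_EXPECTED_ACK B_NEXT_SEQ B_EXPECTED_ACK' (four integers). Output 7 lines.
5194 2000 2000 5000
5219 2000 2000 5000
5302 2000 2000 5000
5302 2057 2057 5000
5302 2090 2090 5000
5302 2148 2148 5000
5302 2148 2148 5000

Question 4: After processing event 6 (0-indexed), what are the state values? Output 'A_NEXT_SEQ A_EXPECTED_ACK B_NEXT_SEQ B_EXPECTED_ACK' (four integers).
After event 0: A_seq=5194 A_ack=2000 B_seq=2000 B_ack=5000
After event 1: A_seq=5219 A_ack=2000 B_seq=2000 B_ack=5000
After event 2: A_seq=5302 A_ack=2000 B_seq=2000 B_ack=5000
After event 3: A_seq=5302 A_ack=2057 B_seq=2057 B_ack=5000
After event 4: A_seq=5302 A_ack=2090 B_seq=2090 B_ack=5000
After event 5: A_seq=5302 A_ack=2148 B_seq=2148 B_ack=5000
After event 6: A_seq=5302 A_ack=2148 B_seq=2148 B_ack=5000

5302 2148 2148 5000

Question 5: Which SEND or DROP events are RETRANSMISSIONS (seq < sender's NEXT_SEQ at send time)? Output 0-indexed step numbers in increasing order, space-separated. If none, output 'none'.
Step 0: DROP seq=5000 -> fresh
Step 1: SEND seq=5194 -> fresh
Step 2: SEND seq=5219 -> fresh
Step 3: SEND seq=2000 -> fresh
Step 4: SEND seq=2057 -> fresh
Step 5: SEND seq=2090 -> fresh

Answer: none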